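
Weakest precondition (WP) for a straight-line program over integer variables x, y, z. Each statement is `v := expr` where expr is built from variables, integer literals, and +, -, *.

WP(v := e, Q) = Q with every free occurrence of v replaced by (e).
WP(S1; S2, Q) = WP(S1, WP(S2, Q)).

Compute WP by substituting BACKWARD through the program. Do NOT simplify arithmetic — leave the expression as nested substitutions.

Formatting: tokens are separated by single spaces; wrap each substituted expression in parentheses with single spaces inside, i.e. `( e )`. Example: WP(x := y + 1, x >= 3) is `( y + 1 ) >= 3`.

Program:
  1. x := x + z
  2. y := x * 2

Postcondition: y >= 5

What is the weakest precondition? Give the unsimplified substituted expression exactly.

post: y >= 5
stmt 2: y := x * 2  -- replace 1 occurrence(s) of y with (x * 2)
  => ( x * 2 ) >= 5
stmt 1: x := x + z  -- replace 1 occurrence(s) of x with (x + z)
  => ( ( x + z ) * 2 ) >= 5

Answer: ( ( x + z ) * 2 ) >= 5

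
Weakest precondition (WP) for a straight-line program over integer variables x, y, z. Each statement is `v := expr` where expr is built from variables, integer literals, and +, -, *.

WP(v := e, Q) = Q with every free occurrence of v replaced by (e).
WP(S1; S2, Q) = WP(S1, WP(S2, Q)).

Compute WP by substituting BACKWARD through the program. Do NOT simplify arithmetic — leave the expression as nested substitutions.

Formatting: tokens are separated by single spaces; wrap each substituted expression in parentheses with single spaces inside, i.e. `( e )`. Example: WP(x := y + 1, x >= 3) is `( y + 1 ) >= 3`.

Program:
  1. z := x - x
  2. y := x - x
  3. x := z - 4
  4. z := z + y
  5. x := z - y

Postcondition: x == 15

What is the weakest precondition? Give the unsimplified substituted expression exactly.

Answer: ( ( ( x - x ) + ( x - x ) ) - ( x - x ) ) == 15

Derivation:
post: x == 15
stmt 5: x := z - y  -- replace 1 occurrence(s) of x with (z - y)
  => ( z - y ) == 15
stmt 4: z := z + y  -- replace 1 occurrence(s) of z with (z + y)
  => ( ( z + y ) - y ) == 15
stmt 3: x := z - 4  -- replace 0 occurrence(s) of x with (z - 4)
  => ( ( z + y ) - y ) == 15
stmt 2: y := x - x  -- replace 2 occurrence(s) of y with (x - x)
  => ( ( z + ( x - x ) ) - ( x - x ) ) == 15
stmt 1: z := x - x  -- replace 1 occurrence(s) of z with (x - x)
  => ( ( ( x - x ) + ( x - x ) ) - ( x - x ) ) == 15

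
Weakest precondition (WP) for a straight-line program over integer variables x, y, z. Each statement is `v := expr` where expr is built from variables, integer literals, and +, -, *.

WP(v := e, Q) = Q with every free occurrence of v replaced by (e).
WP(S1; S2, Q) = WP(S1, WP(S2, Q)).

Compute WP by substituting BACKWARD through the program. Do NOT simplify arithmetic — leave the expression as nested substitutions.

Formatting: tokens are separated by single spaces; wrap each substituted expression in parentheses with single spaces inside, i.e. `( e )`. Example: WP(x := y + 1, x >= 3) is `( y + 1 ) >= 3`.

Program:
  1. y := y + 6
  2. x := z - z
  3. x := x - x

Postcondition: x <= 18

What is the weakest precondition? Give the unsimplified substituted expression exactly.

Answer: ( ( z - z ) - ( z - z ) ) <= 18

Derivation:
post: x <= 18
stmt 3: x := x - x  -- replace 1 occurrence(s) of x with (x - x)
  => ( x - x ) <= 18
stmt 2: x := z - z  -- replace 2 occurrence(s) of x with (z - z)
  => ( ( z - z ) - ( z - z ) ) <= 18
stmt 1: y := y + 6  -- replace 0 occurrence(s) of y with (y + 6)
  => ( ( z - z ) - ( z - z ) ) <= 18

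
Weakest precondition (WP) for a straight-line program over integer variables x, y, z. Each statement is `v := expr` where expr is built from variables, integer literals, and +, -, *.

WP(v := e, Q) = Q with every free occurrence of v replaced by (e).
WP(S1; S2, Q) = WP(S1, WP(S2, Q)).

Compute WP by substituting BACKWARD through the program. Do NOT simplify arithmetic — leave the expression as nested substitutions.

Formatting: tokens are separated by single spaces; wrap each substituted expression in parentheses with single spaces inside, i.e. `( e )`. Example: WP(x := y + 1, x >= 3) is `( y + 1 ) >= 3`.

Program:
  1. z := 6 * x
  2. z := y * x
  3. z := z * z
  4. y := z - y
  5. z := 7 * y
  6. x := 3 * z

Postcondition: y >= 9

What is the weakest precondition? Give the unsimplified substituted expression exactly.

post: y >= 9
stmt 6: x := 3 * z  -- replace 0 occurrence(s) of x with (3 * z)
  => y >= 9
stmt 5: z := 7 * y  -- replace 0 occurrence(s) of z with (7 * y)
  => y >= 9
stmt 4: y := z - y  -- replace 1 occurrence(s) of y with (z - y)
  => ( z - y ) >= 9
stmt 3: z := z * z  -- replace 1 occurrence(s) of z with (z * z)
  => ( ( z * z ) - y ) >= 9
stmt 2: z := y * x  -- replace 2 occurrence(s) of z with (y * x)
  => ( ( ( y * x ) * ( y * x ) ) - y ) >= 9
stmt 1: z := 6 * x  -- replace 0 occurrence(s) of z with (6 * x)
  => ( ( ( y * x ) * ( y * x ) ) - y ) >= 9

Answer: ( ( ( y * x ) * ( y * x ) ) - y ) >= 9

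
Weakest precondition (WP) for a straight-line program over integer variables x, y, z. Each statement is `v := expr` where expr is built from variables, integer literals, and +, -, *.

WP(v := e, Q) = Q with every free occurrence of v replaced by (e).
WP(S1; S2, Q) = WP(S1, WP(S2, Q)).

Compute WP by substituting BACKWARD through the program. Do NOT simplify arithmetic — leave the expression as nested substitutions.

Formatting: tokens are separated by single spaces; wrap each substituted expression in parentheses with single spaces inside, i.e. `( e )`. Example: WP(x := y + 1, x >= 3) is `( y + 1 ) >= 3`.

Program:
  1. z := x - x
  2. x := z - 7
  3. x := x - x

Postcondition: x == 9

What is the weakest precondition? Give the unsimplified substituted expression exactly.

post: x == 9
stmt 3: x := x - x  -- replace 1 occurrence(s) of x with (x - x)
  => ( x - x ) == 9
stmt 2: x := z - 7  -- replace 2 occurrence(s) of x with (z - 7)
  => ( ( z - 7 ) - ( z - 7 ) ) == 9
stmt 1: z := x - x  -- replace 2 occurrence(s) of z with (x - x)
  => ( ( ( x - x ) - 7 ) - ( ( x - x ) - 7 ) ) == 9

Answer: ( ( ( x - x ) - 7 ) - ( ( x - x ) - 7 ) ) == 9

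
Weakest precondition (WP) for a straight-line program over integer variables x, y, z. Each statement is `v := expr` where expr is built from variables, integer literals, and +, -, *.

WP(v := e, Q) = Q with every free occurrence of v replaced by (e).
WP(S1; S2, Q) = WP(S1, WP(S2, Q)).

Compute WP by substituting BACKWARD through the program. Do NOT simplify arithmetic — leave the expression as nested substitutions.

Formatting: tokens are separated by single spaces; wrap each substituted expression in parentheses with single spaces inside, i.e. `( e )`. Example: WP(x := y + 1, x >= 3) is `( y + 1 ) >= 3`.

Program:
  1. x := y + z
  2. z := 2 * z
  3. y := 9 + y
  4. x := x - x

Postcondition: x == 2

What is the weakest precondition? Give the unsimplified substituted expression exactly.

Answer: ( ( y + z ) - ( y + z ) ) == 2

Derivation:
post: x == 2
stmt 4: x := x - x  -- replace 1 occurrence(s) of x with (x - x)
  => ( x - x ) == 2
stmt 3: y := 9 + y  -- replace 0 occurrence(s) of y with (9 + y)
  => ( x - x ) == 2
stmt 2: z := 2 * z  -- replace 0 occurrence(s) of z with (2 * z)
  => ( x - x ) == 2
stmt 1: x := y + z  -- replace 2 occurrence(s) of x with (y + z)
  => ( ( y + z ) - ( y + z ) ) == 2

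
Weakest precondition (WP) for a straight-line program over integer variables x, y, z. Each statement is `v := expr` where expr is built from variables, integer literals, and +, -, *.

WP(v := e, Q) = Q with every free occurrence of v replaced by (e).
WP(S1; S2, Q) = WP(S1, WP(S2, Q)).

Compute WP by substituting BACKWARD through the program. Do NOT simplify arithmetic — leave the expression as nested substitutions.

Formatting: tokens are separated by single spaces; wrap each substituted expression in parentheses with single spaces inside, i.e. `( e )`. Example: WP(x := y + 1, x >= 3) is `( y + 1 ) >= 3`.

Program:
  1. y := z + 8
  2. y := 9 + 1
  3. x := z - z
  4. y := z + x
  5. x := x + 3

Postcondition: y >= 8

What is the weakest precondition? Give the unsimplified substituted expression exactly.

post: y >= 8
stmt 5: x := x + 3  -- replace 0 occurrence(s) of x with (x + 3)
  => y >= 8
stmt 4: y := z + x  -- replace 1 occurrence(s) of y with (z + x)
  => ( z + x ) >= 8
stmt 3: x := z - z  -- replace 1 occurrence(s) of x with (z - z)
  => ( z + ( z - z ) ) >= 8
stmt 2: y := 9 + 1  -- replace 0 occurrence(s) of y with (9 + 1)
  => ( z + ( z - z ) ) >= 8
stmt 1: y := z + 8  -- replace 0 occurrence(s) of y with (z + 8)
  => ( z + ( z - z ) ) >= 8

Answer: ( z + ( z - z ) ) >= 8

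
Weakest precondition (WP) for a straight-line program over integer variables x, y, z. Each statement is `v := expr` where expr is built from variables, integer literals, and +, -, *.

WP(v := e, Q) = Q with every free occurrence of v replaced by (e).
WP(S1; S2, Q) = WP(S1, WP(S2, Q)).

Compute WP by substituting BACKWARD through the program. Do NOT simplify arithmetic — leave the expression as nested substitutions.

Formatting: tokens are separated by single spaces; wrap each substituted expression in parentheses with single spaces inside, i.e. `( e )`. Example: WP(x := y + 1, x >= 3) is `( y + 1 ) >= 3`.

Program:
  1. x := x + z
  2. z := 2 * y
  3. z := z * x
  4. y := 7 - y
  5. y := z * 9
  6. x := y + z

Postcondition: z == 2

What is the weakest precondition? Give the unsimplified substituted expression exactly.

post: z == 2
stmt 6: x := y + z  -- replace 0 occurrence(s) of x with (y + z)
  => z == 2
stmt 5: y := z * 9  -- replace 0 occurrence(s) of y with (z * 9)
  => z == 2
stmt 4: y := 7 - y  -- replace 0 occurrence(s) of y with (7 - y)
  => z == 2
stmt 3: z := z * x  -- replace 1 occurrence(s) of z with (z * x)
  => ( z * x ) == 2
stmt 2: z := 2 * y  -- replace 1 occurrence(s) of z with (2 * y)
  => ( ( 2 * y ) * x ) == 2
stmt 1: x := x + z  -- replace 1 occurrence(s) of x with (x + z)
  => ( ( 2 * y ) * ( x + z ) ) == 2

Answer: ( ( 2 * y ) * ( x + z ) ) == 2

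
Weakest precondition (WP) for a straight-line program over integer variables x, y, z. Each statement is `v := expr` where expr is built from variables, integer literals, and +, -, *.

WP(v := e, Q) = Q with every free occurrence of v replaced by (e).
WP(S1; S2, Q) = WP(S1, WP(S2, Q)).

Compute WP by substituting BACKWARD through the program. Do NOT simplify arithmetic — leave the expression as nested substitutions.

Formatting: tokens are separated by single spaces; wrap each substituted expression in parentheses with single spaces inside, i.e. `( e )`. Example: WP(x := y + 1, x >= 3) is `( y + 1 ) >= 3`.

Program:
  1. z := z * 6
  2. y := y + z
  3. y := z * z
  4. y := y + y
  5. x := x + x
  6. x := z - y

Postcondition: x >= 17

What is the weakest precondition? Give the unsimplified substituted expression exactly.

Answer: ( ( z * 6 ) - ( ( ( z * 6 ) * ( z * 6 ) ) + ( ( z * 6 ) * ( z * 6 ) ) ) ) >= 17

Derivation:
post: x >= 17
stmt 6: x := z - y  -- replace 1 occurrence(s) of x with (z - y)
  => ( z - y ) >= 17
stmt 5: x := x + x  -- replace 0 occurrence(s) of x with (x + x)
  => ( z - y ) >= 17
stmt 4: y := y + y  -- replace 1 occurrence(s) of y with (y + y)
  => ( z - ( y + y ) ) >= 17
stmt 3: y := z * z  -- replace 2 occurrence(s) of y with (z * z)
  => ( z - ( ( z * z ) + ( z * z ) ) ) >= 17
stmt 2: y := y + z  -- replace 0 occurrence(s) of y with (y + z)
  => ( z - ( ( z * z ) + ( z * z ) ) ) >= 17
stmt 1: z := z * 6  -- replace 5 occurrence(s) of z with (z * 6)
  => ( ( z * 6 ) - ( ( ( z * 6 ) * ( z * 6 ) ) + ( ( z * 6 ) * ( z * 6 ) ) ) ) >= 17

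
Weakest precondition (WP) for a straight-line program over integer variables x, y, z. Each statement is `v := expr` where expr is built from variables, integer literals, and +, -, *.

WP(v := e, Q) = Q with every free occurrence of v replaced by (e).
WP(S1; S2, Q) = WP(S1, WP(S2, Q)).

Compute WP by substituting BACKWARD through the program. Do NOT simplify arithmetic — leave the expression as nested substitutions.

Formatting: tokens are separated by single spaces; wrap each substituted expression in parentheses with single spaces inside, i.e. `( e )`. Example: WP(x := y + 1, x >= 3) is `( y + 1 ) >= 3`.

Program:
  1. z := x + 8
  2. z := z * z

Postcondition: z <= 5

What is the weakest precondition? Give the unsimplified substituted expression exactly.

post: z <= 5
stmt 2: z := z * z  -- replace 1 occurrence(s) of z with (z * z)
  => ( z * z ) <= 5
stmt 1: z := x + 8  -- replace 2 occurrence(s) of z with (x + 8)
  => ( ( x + 8 ) * ( x + 8 ) ) <= 5

Answer: ( ( x + 8 ) * ( x + 8 ) ) <= 5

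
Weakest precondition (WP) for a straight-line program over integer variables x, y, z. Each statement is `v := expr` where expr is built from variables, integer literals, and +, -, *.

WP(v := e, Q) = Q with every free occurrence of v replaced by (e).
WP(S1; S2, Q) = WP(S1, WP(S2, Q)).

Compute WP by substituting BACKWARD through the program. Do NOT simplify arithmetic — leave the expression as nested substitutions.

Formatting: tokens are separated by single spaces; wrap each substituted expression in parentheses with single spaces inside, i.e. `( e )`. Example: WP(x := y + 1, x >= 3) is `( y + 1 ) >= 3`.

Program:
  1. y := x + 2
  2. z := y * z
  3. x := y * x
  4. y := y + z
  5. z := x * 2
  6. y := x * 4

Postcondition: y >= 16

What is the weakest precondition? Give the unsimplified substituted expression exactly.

post: y >= 16
stmt 6: y := x * 4  -- replace 1 occurrence(s) of y with (x * 4)
  => ( x * 4 ) >= 16
stmt 5: z := x * 2  -- replace 0 occurrence(s) of z with (x * 2)
  => ( x * 4 ) >= 16
stmt 4: y := y + z  -- replace 0 occurrence(s) of y with (y + z)
  => ( x * 4 ) >= 16
stmt 3: x := y * x  -- replace 1 occurrence(s) of x with (y * x)
  => ( ( y * x ) * 4 ) >= 16
stmt 2: z := y * z  -- replace 0 occurrence(s) of z with (y * z)
  => ( ( y * x ) * 4 ) >= 16
stmt 1: y := x + 2  -- replace 1 occurrence(s) of y with (x + 2)
  => ( ( ( x + 2 ) * x ) * 4 ) >= 16

Answer: ( ( ( x + 2 ) * x ) * 4 ) >= 16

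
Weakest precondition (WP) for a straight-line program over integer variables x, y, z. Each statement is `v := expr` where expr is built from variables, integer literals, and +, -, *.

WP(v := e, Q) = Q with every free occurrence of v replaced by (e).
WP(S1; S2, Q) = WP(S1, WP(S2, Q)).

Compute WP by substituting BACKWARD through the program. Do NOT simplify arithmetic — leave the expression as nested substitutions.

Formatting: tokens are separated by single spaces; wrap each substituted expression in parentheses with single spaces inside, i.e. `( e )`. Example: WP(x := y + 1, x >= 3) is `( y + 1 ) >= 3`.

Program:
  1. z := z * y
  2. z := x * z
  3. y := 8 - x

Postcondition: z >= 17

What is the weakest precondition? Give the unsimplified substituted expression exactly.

Answer: ( x * ( z * y ) ) >= 17

Derivation:
post: z >= 17
stmt 3: y := 8 - x  -- replace 0 occurrence(s) of y with (8 - x)
  => z >= 17
stmt 2: z := x * z  -- replace 1 occurrence(s) of z with (x * z)
  => ( x * z ) >= 17
stmt 1: z := z * y  -- replace 1 occurrence(s) of z with (z * y)
  => ( x * ( z * y ) ) >= 17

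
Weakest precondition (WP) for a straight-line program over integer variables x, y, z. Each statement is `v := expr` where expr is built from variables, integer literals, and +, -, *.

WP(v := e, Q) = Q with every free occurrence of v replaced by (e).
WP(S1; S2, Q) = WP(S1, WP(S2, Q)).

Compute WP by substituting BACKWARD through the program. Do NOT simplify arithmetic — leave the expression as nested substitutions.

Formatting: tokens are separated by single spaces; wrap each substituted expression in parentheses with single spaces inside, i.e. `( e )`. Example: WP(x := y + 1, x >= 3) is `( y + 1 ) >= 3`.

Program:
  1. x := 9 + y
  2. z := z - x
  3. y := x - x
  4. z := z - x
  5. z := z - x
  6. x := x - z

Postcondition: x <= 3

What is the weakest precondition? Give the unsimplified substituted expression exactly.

post: x <= 3
stmt 6: x := x - z  -- replace 1 occurrence(s) of x with (x - z)
  => ( x - z ) <= 3
stmt 5: z := z - x  -- replace 1 occurrence(s) of z with (z - x)
  => ( x - ( z - x ) ) <= 3
stmt 4: z := z - x  -- replace 1 occurrence(s) of z with (z - x)
  => ( x - ( ( z - x ) - x ) ) <= 3
stmt 3: y := x - x  -- replace 0 occurrence(s) of y with (x - x)
  => ( x - ( ( z - x ) - x ) ) <= 3
stmt 2: z := z - x  -- replace 1 occurrence(s) of z with (z - x)
  => ( x - ( ( ( z - x ) - x ) - x ) ) <= 3
stmt 1: x := 9 + y  -- replace 4 occurrence(s) of x with (9 + y)
  => ( ( 9 + y ) - ( ( ( z - ( 9 + y ) ) - ( 9 + y ) ) - ( 9 + y ) ) ) <= 3

Answer: ( ( 9 + y ) - ( ( ( z - ( 9 + y ) ) - ( 9 + y ) ) - ( 9 + y ) ) ) <= 3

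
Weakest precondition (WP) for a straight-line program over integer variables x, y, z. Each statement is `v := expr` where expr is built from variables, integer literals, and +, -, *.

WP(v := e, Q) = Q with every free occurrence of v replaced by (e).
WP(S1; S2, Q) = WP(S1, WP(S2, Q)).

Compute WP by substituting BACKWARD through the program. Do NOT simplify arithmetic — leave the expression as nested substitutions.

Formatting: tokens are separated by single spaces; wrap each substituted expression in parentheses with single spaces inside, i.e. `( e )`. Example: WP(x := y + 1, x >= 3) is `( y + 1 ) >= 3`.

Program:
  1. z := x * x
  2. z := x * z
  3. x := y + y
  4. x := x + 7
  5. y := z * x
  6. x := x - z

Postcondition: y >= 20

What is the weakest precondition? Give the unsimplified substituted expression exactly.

post: y >= 20
stmt 6: x := x - z  -- replace 0 occurrence(s) of x with (x - z)
  => y >= 20
stmt 5: y := z * x  -- replace 1 occurrence(s) of y with (z * x)
  => ( z * x ) >= 20
stmt 4: x := x + 7  -- replace 1 occurrence(s) of x with (x + 7)
  => ( z * ( x + 7 ) ) >= 20
stmt 3: x := y + y  -- replace 1 occurrence(s) of x with (y + y)
  => ( z * ( ( y + y ) + 7 ) ) >= 20
stmt 2: z := x * z  -- replace 1 occurrence(s) of z with (x * z)
  => ( ( x * z ) * ( ( y + y ) + 7 ) ) >= 20
stmt 1: z := x * x  -- replace 1 occurrence(s) of z with (x * x)
  => ( ( x * ( x * x ) ) * ( ( y + y ) + 7 ) ) >= 20

Answer: ( ( x * ( x * x ) ) * ( ( y + y ) + 7 ) ) >= 20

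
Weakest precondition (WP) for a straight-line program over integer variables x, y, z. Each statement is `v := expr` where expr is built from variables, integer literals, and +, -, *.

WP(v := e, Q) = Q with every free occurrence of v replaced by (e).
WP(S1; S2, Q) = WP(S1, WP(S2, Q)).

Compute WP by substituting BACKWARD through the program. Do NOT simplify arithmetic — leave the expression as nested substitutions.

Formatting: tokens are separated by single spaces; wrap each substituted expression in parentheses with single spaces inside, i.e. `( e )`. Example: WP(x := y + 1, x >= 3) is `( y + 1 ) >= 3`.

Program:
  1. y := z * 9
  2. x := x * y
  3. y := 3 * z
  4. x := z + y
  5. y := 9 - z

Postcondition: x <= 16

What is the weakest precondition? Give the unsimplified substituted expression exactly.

post: x <= 16
stmt 5: y := 9 - z  -- replace 0 occurrence(s) of y with (9 - z)
  => x <= 16
stmt 4: x := z + y  -- replace 1 occurrence(s) of x with (z + y)
  => ( z + y ) <= 16
stmt 3: y := 3 * z  -- replace 1 occurrence(s) of y with (3 * z)
  => ( z + ( 3 * z ) ) <= 16
stmt 2: x := x * y  -- replace 0 occurrence(s) of x with (x * y)
  => ( z + ( 3 * z ) ) <= 16
stmt 1: y := z * 9  -- replace 0 occurrence(s) of y with (z * 9)
  => ( z + ( 3 * z ) ) <= 16

Answer: ( z + ( 3 * z ) ) <= 16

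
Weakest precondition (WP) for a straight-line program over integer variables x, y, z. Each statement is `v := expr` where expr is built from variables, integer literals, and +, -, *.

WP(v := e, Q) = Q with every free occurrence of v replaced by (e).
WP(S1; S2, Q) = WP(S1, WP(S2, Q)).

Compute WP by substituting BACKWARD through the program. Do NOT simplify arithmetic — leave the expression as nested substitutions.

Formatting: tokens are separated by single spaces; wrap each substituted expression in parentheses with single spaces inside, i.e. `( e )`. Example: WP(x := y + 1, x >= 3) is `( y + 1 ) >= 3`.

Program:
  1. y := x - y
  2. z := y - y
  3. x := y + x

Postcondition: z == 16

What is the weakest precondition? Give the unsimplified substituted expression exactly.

post: z == 16
stmt 3: x := y + x  -- replace 0 occurrence(s) of x with (y + x)
  => z == 16
stmt 2: z := y - y  -- replace 1 occurrence(s) of z with (y - y)
  => ( y - y ) == 16
stmt 1: y := x - y  -- replace 2 occurrence(s) of y with (x - y)
  => ( ( x - y ) - ( x - y ) ) == 16

Answer: ( ( x - y ) - ( x - y ) ) == 16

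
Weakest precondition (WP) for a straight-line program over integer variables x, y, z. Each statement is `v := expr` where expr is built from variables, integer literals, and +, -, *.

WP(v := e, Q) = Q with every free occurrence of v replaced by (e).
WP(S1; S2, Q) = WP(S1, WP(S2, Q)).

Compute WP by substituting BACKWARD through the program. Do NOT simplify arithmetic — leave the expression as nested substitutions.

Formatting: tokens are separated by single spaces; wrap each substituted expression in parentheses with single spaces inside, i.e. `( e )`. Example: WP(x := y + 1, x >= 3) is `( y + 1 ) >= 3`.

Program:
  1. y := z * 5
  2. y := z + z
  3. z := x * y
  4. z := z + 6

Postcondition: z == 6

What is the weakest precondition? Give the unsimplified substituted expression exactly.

Answer: ( ( x * ( z + z ) ) + 6 ) == 6

Derivation:
post: z == 6
stmt 4: z := z + 6  -- replace 1 occurrence(s) of z with (z + 6)
  => ( z + 6 ) == 6
stmt 3: z := x * y  -- replace 1 occurrence(s) of z with (x * y)
  => ( ( x * y ) + 6 ) == 6
stmt 2: y := z + z  -- replace 1 occurrence(s) of y with (z + z)
  => ( ( x * ( z + z ) ) + 6 ) == 6
stmt 1: y := z * 5  -- replace 0 occurrence(s) of y with (z * 5)
  => ( ( x * ( z + z ) ) + 6 ) == 6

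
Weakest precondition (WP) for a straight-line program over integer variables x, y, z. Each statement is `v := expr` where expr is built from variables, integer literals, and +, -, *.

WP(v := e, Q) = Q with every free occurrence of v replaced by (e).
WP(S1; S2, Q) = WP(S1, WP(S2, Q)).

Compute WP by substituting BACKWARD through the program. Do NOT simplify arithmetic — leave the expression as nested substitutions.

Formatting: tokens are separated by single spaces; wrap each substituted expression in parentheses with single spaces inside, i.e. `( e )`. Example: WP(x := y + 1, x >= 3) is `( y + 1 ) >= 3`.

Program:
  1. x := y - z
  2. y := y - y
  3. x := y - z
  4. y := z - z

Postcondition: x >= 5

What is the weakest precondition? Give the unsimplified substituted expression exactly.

post: x >= 5
stmt 4: y := z - z  -- replace 0 occurrence(s) of y with (z - z)
  => x >= 5
stmt 3: x := y - z  -- replace 1 occurrence(s) of x with (y - z)
  => ( y - z ) >= 5
stmt 2: y := y - y  -- replace 1 occurrence(s) of y with (y - y)
  => ( ( y - y ) - z ) >= 5
stmt 1: x := y - z  -- replace 0 occurrence(s) of x with (y - z)
  => ( ( y - y ) - z ) >= 5

Answer: ( ( y - y ) - z ) >= 5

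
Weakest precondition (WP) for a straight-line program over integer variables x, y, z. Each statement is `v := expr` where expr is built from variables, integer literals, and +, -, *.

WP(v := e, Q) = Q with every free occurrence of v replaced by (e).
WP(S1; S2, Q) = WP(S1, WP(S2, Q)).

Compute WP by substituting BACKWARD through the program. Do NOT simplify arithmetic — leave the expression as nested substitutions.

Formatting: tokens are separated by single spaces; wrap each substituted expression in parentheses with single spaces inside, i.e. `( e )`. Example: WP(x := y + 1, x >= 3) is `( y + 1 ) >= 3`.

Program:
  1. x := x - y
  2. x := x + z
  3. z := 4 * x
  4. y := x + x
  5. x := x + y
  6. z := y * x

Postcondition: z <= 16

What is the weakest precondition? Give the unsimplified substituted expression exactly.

post: z <= 16
stmt 6: z := y * x  -- replace 1 occurrence(s) of z with (y * x)
  => ( y * x ) <= 16
stmt 5: x := x + y  -- replace 1 occurrence(s) of x with (x + y)
  => ( y * ( x + y ) ) <= 16
stmt 4: y := x + x  -- replace 2 occurrence(s) of y with (x + x)
  => ( ( x + x ) * ( x + ( x + x ) ) ) <= 16
stmt 3: z := 4 * x  -- replace 0 occurrence(s) of z with (4 * x)
  => ( ( x + x ) * ( x + ( x + x ) ) ) <= 16
stmt 2: x := x + z  -- replace 5 occurrence(s) of x with (x + z)
  => ( ( ( x + z ) + ( x + z ) ) * ( ( x + z ) + ( ( x + z ) + ( x + z ) ) ) ) <= 16
stmt 1: x := x - y  -- replace 5 occurrence(s) of x with (x - y)
  => ( ( ( ( x - y ) + z ) + ( ( x - y ) + z ) ) * ( ( ( x - y ) + z ) + ( ( ( x - y ) + z ) + ( ( x - y ) + z ) ) ) ) <= 16

Answer: ( ( ( ( x - y ) + z ) + ( ( x - y ) + z ) ) * ( ( ( x - y ) + z ) + ( ( ( x - y ) + z ) + ( ( x - y ) + z ) ) ) ) <= 16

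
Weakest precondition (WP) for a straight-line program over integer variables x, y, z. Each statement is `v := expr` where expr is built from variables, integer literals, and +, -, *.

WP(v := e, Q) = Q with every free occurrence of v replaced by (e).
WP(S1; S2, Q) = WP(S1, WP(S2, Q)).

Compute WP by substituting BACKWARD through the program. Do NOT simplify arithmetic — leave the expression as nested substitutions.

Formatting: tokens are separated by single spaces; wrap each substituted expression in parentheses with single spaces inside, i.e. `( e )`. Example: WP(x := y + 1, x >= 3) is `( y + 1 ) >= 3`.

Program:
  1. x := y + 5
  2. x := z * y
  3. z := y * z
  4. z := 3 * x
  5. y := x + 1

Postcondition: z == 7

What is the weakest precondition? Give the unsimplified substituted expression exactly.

Answer: ( 3 * ( z * y ) ) == 7

Derivation:
post: z == 7
stmt 5: y := x + 1  -- replace 0 occurrence(s) of y with (x + 1)
  => z == 7
stmt 4: z := 3 * x  -- replace 1 occurrence(s) of z with (3 * x)
  => ( 3 * x ) == 7
stmt 3: z := y * z  -- replace 0 occurrence(s) of z with (y * z)
  => ( 3 * x ) == 7
stmt 2: x := z * y  -- replace 1 occurrence(s) of x with (z * y)
  => ( 3 * ( z * y ) ) == 7
stmt 1: x := y + 5  -- replace 0 occurrence(s) of x with (y + 5)
  => ( 3 * ( z * y ) ) == 7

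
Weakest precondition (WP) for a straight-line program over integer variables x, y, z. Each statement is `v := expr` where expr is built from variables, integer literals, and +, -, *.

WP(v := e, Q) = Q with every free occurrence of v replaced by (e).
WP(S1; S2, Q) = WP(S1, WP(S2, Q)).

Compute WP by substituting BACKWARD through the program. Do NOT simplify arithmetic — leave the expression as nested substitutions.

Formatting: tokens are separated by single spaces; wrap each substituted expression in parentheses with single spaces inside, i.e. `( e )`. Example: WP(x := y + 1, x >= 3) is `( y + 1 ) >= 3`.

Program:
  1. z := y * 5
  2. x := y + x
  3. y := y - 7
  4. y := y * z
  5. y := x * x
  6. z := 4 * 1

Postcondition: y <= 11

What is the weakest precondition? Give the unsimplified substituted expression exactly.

Answer: ( ( y + x ) * ( y + x ) ) <= 11

Derivation:
post: y <= 11
stmt 6: z := 4 * 1  -- replace 0 occurrence(s) of z with (4 * 1)
  => y <= 11
stmt 5: y := x * x  -- replace 1 occurrence(s) of y with (x * x)
  => ( x * x ) <= 11
stmt 4: y := y * z  -- replace 0 occurrence(s) of y with (y * z)
  => ( x * x ) <= 11
stmt 3: y := y - 7  -- replace 0 occurrence(s) of y with (y - 7)
  => ( x * x ) <= 11
stmt 2: x := y + x  -- replace 2 occurrence(s) of x with (y + x)
  => ( ( y + x ) * ( y + x ) ) <= 11
stmt 1: z := y * 5  -- replace 0 occurrence(s) of z with (y * 5)
  => ( ( y + x ) * ( y + x ) ) <= 11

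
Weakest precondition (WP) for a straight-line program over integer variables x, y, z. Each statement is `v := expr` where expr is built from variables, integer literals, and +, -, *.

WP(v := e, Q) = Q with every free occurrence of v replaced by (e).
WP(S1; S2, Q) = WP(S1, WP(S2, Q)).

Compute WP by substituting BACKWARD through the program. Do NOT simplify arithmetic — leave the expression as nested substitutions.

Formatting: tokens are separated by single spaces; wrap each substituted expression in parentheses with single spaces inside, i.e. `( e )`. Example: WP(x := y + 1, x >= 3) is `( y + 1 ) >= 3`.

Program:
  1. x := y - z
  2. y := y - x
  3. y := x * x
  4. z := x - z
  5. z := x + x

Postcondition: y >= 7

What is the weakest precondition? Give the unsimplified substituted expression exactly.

post: y >= 7
stmt 5: z := x + x  -- replace 0 occurrence(s) of z with (x + x)
  => y >= 7
stmt 4: z := x - z  -- replace 0 occurrence(s) of z with (x - z)
  => y >= 7
stmt 3: y := x * x  -- replace 1 occurrence(s) of y with (x * x)
  => ( x * x ) >= 7
stmt 2: y := y - x  -- replace 0 occurrence(s) of y with (y - x)
  => ( x * x ) >= 7
stmt 1: x := y - z  -- replace 2 occurrence(s) of x with (y - z)
  => ( ( y - z ) * ( y - z ) ) >= 7

Answer: ( ( y - z ) * ( y - z ) ) >= 7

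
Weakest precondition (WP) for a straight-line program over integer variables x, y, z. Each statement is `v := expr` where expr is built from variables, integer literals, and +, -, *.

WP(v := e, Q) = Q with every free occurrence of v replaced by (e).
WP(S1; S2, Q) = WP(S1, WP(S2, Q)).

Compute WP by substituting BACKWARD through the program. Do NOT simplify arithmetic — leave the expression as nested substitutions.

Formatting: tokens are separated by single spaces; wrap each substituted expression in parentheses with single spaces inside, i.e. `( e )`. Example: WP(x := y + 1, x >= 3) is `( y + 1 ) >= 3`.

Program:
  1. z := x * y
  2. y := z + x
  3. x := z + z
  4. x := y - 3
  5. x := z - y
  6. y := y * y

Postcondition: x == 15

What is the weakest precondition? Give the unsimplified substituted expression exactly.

Answer: ( ( x * y ) - ( ( x * y ) + x ) ) == 15

Derivation:
post: x == 15
stmt 6: y := y * y  -- replace 0 occurrence(s) of y with (y * y)
  => x == 15
stmt 5: x := z - y  -- replace 1 occurrence(s) of x with (z - y)
  => ( z - y ) == 15
stmt 4: x := y - 3  -- replace 0 occurrence(s) of x with (y - 3)
  => ( z - y ) == 15
stmt 3: x := z + z  -- replace 0 occurrence(s) of x with (z + z)
  => ( z - y ) == 15
stmt 2: y := z + x  -- replace 1 occurrence(s) of y with (z + x)
  => ( z - ( z + x ) ) == 15
stmt 1: z := x * y  -- replace 2 occurrence(s) of z with (x * y)
  => ( ( x * y ) - ( ( x * y ) + x ) ) == 15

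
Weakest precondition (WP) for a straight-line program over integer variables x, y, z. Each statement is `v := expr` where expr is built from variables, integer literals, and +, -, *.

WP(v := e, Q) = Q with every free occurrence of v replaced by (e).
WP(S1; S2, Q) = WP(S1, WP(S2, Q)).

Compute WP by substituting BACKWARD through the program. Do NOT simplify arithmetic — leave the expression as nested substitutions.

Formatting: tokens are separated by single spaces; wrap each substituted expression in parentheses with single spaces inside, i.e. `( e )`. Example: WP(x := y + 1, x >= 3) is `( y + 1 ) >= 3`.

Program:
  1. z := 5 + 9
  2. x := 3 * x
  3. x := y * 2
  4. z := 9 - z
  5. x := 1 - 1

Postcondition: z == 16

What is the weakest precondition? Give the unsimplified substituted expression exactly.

Answer: ( 9 - ( 5 + 9 ) ) == 16

Derivation:
post: z == 16
stmt 5: x := 1 - 1  -- replace 0 occurrence(s) of x with (1 - 1)
  => z == 16
stmt 4: z := 9 - z  -- replace 1 occurrence(s) of z with (9 - z)
  => ( 9 - z ) == 16
stmt 3: x := y * 2  -- replace 0 occurrence(s) of x with (y * 2)
  => ( 9 - z ) == 16
stmt 2: x := 3 * x  -- replace 0 occurrence(s) of x with (3 * x)
  => ( 9 - z ) == 16
stmt 1: z := 5 + 9  -- replace 1 occurrence(s) of z with (5 + 9)
  => ( 9 - ( 5 + 9 ) ) == 16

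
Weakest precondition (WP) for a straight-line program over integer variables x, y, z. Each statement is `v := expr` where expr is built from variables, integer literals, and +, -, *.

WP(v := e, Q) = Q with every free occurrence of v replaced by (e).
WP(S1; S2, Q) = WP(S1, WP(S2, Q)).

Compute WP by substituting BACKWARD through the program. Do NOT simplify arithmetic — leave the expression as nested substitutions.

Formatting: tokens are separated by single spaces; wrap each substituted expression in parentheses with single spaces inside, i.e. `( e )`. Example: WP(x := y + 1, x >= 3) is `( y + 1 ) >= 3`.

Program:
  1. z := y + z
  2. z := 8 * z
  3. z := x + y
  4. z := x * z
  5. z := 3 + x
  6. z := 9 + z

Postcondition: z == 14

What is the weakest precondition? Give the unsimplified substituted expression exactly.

post: z == 14
stmt 6: z := 9 + z  -- replace 1 occurrence(s) of z with (9 + z)
  => ( 9 + z ) == 14
stmt 5: z := 3 + x  -- replace 1 occurrence(s) of z with (3 + x)
  => ( 9 + ( 3 + x ) ) == 14
stmt 4: z := x * z  -- replace 0 occurrence(s) of z with (x * z)
  => ( 9 + ( 3 + x ) ) == 14
stmt 3: z := x + y  -- replace 0 occurrence(s) of z with (x + y)
  => ( 9 + ( 3 + x ) ) == 14
stmt 2: z := 8 * z  -- replace 0 occurrence(s) of z with (8 * z)
  => ( 9 + ( 3 + x ) ) == 14
stmt 1: z := y + z  -- replace 0 occurrence(s) of z with (y + z)
  => ( 9 + ( 3 + x ) ) == 14

Answer: ( 9 + ( 3 + x ) ) == 14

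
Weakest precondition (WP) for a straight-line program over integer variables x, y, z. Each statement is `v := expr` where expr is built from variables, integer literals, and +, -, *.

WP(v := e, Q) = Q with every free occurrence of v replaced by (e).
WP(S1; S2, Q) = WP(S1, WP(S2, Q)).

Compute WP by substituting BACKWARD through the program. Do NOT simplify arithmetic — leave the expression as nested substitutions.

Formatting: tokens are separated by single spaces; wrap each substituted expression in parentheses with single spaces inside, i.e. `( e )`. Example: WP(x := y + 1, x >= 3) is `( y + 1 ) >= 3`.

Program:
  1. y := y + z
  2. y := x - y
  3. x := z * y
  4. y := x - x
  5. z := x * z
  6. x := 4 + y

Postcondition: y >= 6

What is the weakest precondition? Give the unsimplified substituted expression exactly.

Answer: ( ( z * ( x - ( y + z ) ) ) - ( z * ( x - ( y + z ) ) ) ) >= 6

Derivation:
post: y >= 6
stmt 6: x := 4 + y  -- replace 0 occurrence(s) of x with (4 + y)
  => y >= 6
stmt 5: z := x * z  -- replace 0 occurrence(s) of z with (x * z)
  => y >= 6
stmt 4: y := x - x  -- replace 1 occurrence(s) of y with (x - x)
  => ( x - x ) >= 6
stmt 3: x := z * y  -- replace 2 occurrence(s) of x with (z * y)
  => ( ( z * y ) - ( z * y ) ) >= 6
stmt 2: y := x - y  -- replace 2 occurrence(s) of y with (x - y)
  => ( ( z * ( x - y ) ) - ( z * ( x - y ) ) ) >= 6
stmt 1: y := y + z  -- replace 2 occurrence(s) of y with (y + z)
  => ( ( z * ( x - ( y + z ) ) ) - ( z * ( x - ( y + z ) ) ) ) >= 6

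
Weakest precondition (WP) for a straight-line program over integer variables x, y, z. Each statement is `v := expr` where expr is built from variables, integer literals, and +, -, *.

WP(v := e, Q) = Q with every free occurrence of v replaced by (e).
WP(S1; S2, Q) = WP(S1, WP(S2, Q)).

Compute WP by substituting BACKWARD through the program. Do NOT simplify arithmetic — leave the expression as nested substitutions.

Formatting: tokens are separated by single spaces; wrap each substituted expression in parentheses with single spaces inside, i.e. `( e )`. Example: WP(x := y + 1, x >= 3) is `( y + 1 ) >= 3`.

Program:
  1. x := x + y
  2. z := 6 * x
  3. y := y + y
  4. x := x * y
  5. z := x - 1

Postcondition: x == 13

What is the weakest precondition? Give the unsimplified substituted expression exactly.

post: x == 13
stmt 5: z := x - 1  -- replace 0 occurrence(s) of z with (x - 1)
  => x == 13
stmt 4: x := x * y  -- replace 1 occurrence(s) of x with (x * y)
  => ( x * y ) == 13
stmt 3: y := y + y  -- replace 1 occurrence(s) of y with (y + y)
  => ( x * ( y + y ) ) == 13
stmt 2: z := 6 * x  -- replace 0 occurrence(s) of z with (6 * x)
  => ( x * ( y + y ) ) == 13
stmt 1: x := x + y  -- replace 1 occurrence(s) of x with (x + y)
  => ( ( x + y ) * ( y + y ) ) == 13

Answer: ( ( x + y ) * ( y + y ) ) == 13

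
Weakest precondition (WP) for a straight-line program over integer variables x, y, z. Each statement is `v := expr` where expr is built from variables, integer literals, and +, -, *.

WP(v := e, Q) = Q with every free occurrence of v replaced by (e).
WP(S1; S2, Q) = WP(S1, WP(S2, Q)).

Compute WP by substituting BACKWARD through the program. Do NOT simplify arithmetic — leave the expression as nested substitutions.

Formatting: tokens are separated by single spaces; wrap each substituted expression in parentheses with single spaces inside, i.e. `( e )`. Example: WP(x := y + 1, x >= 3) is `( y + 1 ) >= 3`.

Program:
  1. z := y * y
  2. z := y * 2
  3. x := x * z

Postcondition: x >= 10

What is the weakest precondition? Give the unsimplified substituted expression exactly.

Answer: ( x * ( y * 2 ) ) >= 10

Derivation:
post: x >= 10
stmt 3: x := x * z  -- replace 1 occurrence(s) of x with (x * z)
  => ( x * z ) >= 10
stmt 2: z := y * 2  -- replace 1 occurrence(s) of z with (y * 2)
  => ( x * ( y * 2 ) ) >= 10
stmt 1: z := y * y  -- replace 0 occurrence(s) of z with (y * y)
  => ( x * ( y * 2 ) ) >= 10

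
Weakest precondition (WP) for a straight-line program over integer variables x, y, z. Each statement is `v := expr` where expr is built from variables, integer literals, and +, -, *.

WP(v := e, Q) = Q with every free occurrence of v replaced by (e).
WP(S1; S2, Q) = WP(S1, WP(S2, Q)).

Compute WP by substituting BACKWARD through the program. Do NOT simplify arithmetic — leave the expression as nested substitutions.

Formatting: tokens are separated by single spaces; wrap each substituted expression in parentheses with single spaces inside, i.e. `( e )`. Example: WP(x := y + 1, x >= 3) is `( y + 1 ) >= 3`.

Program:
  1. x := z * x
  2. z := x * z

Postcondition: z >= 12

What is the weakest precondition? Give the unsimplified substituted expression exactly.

Answer: ( ( z * x ) * z ) >= 12

Derivation:
post: z >= 12
stmt 2: z := x * z  -- replace 1 occurrence(s) of z with (x * z)
  => ( x * z ) >= 12
stmt 1: x := z * x  -- replace 1 occurrence(s) of x with (z * x)
  => ( ( z * x ) * z ) >= 12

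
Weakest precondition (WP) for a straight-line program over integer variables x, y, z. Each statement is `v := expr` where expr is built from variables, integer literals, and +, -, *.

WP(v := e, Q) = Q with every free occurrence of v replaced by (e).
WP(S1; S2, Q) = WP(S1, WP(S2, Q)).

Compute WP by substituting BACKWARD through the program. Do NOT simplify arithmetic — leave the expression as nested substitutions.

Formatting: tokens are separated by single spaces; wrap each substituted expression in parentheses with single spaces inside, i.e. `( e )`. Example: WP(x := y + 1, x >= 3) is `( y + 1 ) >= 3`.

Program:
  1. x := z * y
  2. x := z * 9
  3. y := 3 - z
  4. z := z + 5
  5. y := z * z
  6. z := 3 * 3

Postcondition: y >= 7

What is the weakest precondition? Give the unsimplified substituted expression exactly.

post: y >= 7
stmt 6: z := 3 * 3  -- replace 0 occurrence(s) of z with (3 * 3)
  => y >= 7
stmt 5: y := z * z  -- replace 1 occurrence(s) of y with (z * z)
  => ( z * z ) >= 7
stmt 4: z := z + 5  -- replace 2 occurrence(s) of z with (z + 5)
  => ( ( z + 5 ) * ( z + 5 ) ) >= 7
stmt 3: y := 3 - z  -- replace 0 occurrence(s) of y with (3 - z)
  => ( ( z + 5 ) * ( z + 5 ) ) >= 7
stmt 2: x := z * 9  -- replace 0 occurrence(s) of x with (z * 9)
  => ( ( z + 5 ) * ( z + 5 ) ) >= 7
stmt 1: x := z * y  -- replace 0 occurrence(s) of x with (z * y)
  => ( ( z + 5 ) * ( z + 5 ) ) >= 7

Answer: ( ( z + 5 ) * ( z + 5 ) ) >= 7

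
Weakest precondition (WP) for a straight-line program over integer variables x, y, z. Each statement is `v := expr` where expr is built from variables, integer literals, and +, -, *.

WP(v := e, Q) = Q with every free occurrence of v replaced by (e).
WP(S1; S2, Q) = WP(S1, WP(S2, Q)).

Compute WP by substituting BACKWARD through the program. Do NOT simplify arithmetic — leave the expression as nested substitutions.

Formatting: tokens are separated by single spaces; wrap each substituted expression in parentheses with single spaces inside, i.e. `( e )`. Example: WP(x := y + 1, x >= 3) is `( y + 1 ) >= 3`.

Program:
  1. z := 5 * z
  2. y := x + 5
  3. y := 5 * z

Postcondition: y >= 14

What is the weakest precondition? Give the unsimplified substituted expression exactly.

Answer: ( 5 * ( 5 * z ) ) >= 14

Derivation:
post: y >= 14
stmt 3: y := 5 * z  -- replace 1 occurrence(s) of y with (5 * z)
  => ( 5 * z ) >= 14
stmt 2: y := x + 5  -- replace 0 occurrence(s) of y with (x + 5)
  => ( 5 * z ) >= 14
stmt 1: z := 5 * z  -- replace 1 occurrence(s) of z with (5 * z)
  => ( 5 * ( 5 * z ) ) >= 14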